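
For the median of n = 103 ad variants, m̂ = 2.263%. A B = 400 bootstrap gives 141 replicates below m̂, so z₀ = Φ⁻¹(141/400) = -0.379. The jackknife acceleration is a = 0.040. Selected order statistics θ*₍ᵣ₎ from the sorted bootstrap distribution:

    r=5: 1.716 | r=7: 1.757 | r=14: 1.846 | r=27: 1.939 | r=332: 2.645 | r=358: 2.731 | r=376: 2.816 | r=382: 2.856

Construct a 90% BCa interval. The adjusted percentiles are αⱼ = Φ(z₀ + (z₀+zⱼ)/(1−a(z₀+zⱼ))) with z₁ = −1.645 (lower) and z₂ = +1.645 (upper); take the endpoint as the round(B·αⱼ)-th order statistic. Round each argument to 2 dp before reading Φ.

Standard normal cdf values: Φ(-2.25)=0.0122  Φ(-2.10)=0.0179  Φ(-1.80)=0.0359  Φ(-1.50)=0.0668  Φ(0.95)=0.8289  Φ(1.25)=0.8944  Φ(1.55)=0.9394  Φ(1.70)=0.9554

(1.716, 2.645)

Lower: z₀ + z₁ = -0.379 + (-1.645) = -2.024; 1 − a(z₀+z₁) = 1 − (0.040)(-2.024) = 1.0810; argument = -0.379 + (-2.024)/1.0810 = -2.2514 → -2.25.
α₁ = Φ(-2.25) = 0.0122; rank = round(400 × 0.0122) = 5; θ*₍5₎ = 1.716.
Upper: z₀ + z₂ = 1.266; 1 − a(z₀+z₂) = 0.9494; argument = 0.9545 → 0.95; α₂ = 0.8289; rank = 332; θ*₍332₎ = 2.645.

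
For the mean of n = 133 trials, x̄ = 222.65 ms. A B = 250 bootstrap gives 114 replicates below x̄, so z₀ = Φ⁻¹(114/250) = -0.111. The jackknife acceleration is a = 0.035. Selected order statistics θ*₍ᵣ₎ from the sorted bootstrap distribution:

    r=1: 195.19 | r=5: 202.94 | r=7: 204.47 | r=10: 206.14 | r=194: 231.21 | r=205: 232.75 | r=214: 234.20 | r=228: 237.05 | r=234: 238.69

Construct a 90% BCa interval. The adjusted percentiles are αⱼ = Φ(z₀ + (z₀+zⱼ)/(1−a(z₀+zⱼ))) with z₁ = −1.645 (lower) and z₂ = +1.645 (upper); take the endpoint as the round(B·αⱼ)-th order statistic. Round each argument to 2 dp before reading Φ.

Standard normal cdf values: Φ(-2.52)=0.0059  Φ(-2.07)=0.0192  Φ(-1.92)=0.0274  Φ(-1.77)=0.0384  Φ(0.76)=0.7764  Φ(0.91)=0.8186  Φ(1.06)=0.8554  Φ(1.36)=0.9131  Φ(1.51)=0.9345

(206.14, 238.69)

Lower: z₀ + z₁ = -0.111 + (-1.645) = -1.756; 1 − a(z₀+z₁) = 1 − (0.035)(-1.756) = 1.0615; argument = -0.111 + (-1.756)/1.0615 = -1.7653 → -1.77.
α₁ = Φ(-1.77) = 0.0384; rank = round(250 × 0.0384) = 10; θ*₍10₎ = 206.14.
Upper: z₀ + z₂ = 1.534; 1 − a(z₀+z₂) = 0.9463; argument = 1.5100 → 1.51; α₂ = 0.9345; rank = 234; θ*₍234₎ = 238.69.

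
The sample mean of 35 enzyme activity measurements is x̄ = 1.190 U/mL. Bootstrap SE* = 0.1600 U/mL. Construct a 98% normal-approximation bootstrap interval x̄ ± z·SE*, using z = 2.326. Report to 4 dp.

Margin = 2.326 × 0.1600 = 0.37216
Interval: 1.190 ± 0.37216

(0.8178, 1.5622)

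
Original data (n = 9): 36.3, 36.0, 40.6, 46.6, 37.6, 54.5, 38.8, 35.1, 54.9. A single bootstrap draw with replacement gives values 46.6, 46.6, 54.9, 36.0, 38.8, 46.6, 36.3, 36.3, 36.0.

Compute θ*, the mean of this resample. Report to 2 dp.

Mean = (46.6 + 46.6 + 54.9 + 36.0 + 38.8 + 46.6 + 36.3 + 36.3 + 36.0) / 9 = 378.10 / 9 = 42.01

θ* = 42.01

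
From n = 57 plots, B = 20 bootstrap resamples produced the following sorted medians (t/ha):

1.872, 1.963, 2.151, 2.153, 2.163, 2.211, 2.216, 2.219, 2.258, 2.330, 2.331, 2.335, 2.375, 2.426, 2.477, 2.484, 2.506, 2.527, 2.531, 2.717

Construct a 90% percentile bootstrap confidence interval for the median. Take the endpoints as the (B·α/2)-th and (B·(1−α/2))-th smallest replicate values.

α = 0.10; lower rank = 20 × 0.050 = 1; upper rank = 20 × 0.950 = 19.
The 1st smallest replicate is 1.872; the 19th is 2.531.

(1.872, 2.531)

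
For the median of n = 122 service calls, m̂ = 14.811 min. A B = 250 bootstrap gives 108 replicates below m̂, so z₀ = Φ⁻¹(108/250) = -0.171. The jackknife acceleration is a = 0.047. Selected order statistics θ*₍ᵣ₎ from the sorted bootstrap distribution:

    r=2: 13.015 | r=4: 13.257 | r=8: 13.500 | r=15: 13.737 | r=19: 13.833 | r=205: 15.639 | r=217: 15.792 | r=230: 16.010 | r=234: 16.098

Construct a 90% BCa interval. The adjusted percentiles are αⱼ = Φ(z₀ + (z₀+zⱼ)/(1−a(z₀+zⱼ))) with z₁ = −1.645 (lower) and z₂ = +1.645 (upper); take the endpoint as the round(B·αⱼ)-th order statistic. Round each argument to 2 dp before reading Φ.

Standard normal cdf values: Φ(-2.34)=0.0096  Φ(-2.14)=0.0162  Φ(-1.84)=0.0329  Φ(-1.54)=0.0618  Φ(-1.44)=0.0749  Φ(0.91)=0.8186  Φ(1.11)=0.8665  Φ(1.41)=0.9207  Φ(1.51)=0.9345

Lower: z₀ + z₁ = -0.171 + (-1.645) = -1.816; 1 − a(z₀+z₁) = 1 − (0.047)(-1.816) = 1.0854; argument = -0.171 + (-1.816)/1.0854 = -1.8442 → -1.84.
α₁ = Φ(-1.84) = 0.0329; rank = round(250 × 0.0329) = 8; θ*₍8₎ = 13.500.
Upper: z₀ + z₂ = 1.474; 1 − a(z₀+z₂) = 0.9307; argument = 1.4127 → 1.41; α₂ = 0.9207; rank = 230; θ*₍230₎ = 16.010.

(13.500, 16.010)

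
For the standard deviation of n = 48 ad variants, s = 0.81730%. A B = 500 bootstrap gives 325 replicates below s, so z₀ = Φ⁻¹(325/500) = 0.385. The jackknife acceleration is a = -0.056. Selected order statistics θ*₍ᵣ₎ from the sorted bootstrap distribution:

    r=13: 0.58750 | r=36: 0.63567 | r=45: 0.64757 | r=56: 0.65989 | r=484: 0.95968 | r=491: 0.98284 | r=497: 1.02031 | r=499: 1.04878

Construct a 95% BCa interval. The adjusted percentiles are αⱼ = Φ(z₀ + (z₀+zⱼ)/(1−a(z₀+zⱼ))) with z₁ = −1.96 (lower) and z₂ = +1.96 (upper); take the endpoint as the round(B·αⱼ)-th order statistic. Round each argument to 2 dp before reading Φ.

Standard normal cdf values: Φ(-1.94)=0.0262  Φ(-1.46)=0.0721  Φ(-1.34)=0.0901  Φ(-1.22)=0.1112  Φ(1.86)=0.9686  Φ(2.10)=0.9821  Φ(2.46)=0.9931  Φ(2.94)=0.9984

Lower: z₀ + z₁ = 0.385 + (-1.960) = -1.575; 1 − a(z₀+z₁) = 1 − (-0.056)(-1.575) = 0.9118; argument = 0.385 + (-1.575)/0.9118 = -1.3424 → -1.34.
α₁ = Φ(-1.34) = 0.0901; rank = round(500 × 0.0901) = 45; θ*₍45₎ = 0.64757.
Upper: z₀ + z₂ = 2.345; 1 − a(z₀+z₂) = 1.1313; argument = 2.4578 → 2.46; α₂ = 0.9931; rank = 497; θ*₍497₎ = 1.02031.

(0.64757, 1.02031)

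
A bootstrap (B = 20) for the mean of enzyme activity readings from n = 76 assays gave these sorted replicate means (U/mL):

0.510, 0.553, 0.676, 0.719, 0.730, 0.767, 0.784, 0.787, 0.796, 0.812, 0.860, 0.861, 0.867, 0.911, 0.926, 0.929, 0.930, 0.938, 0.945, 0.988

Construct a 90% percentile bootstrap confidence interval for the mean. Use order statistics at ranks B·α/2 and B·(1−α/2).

α = 0.10; lower rank = 20 × 0.050 = 1; upper rank = 20 × 0.950 = 19.
The 1st smallest replicate is 0.510; the 19th is 0.945.

(0.510, 0.945)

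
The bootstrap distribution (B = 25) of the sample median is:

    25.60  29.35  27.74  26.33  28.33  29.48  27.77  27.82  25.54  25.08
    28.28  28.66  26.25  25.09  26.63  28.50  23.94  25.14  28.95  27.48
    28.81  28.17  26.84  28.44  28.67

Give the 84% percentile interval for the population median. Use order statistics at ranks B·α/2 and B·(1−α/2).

(25.08, 28.95)

Sorted replicates: 23.94, 25.08, 25.09, 25.14, 25.54, 25.60, 26.25, 26.33, 26.63, 26.84, 27.48, 27.74, 27.77, 27.82, 28.17, 28.28, 28.33, 28.44, 28.50, 28.66, 28.67, 28.81, 28.95, 29.35, 29.48
α = 0.16; lower rank = 25 × 0.080 = 2; upper rank = 25 × 0.920 = 23.
The 2nd smallest replicate is 25.08; the 23rd is 28.95.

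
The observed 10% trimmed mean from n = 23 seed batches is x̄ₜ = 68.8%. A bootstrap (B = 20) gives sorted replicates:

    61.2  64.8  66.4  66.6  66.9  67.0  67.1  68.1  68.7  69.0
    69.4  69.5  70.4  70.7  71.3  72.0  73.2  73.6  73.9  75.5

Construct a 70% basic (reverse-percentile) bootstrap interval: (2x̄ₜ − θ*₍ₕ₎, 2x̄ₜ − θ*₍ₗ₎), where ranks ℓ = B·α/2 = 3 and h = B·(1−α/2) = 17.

Percentile endpoints at ranks 3 and 17: θ*₍3₎ = 66.4, θ*₍17₎ = 73.2.
Basic interval reflects these around x̄ₜ:
  lower = 2 × 68.8 − 73.2 = 64.4
  upper = 2 × 68.8 − 66.4 = 71.2

(64.4, 71.2)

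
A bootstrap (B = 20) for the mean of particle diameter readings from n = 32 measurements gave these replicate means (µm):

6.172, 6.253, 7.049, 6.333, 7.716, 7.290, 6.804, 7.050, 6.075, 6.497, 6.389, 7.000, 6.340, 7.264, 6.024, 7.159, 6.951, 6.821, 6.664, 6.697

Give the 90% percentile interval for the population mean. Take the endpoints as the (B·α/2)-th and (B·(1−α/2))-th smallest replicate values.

(6.024, 7.290)

Sorted replicates: 6.024, 6.075, 6.172, 6.253, 6.333, 6.340, 6.389, 6.497, 6.664, 6.697, 6.804, 6.821, 6.951, 7.000, 7.049, 7.050, 7.159, 7.264, 7.290, 7.716
α = 0.10; lower rank = 20 × 0.050 = 1; upper rank = 20 × 0.950 = 19.
The 1st smallest replicate is 6.024; the 19th is 7.290.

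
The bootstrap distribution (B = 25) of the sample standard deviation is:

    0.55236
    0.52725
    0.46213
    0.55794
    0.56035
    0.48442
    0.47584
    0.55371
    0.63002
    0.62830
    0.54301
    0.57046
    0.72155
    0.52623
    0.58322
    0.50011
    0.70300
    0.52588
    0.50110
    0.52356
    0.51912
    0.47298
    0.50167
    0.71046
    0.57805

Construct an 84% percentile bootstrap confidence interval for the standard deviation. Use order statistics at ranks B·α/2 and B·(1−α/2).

Sorted replicates: 0.46213, 0.47298, 0.47584, 0.48442, 0.50011, 0.50110, 0.50167, 0.51912, 0.52356, 0.52588, 0.52623, 0.52725, 0.54301, 0.55236, 0.55371, 0.55794, 0.56035, 0.57046, 0.57805, 0.58322, 0.62830, 0.63002, 0.70300, 0.71046, 0.72155
α = 0.16; lower rank = 25 × 0.080 = 2; upper rank = 25 × 0.920 = 23.
The 2nd smallest replicate is 0.47298; the 23rd is 0.70300.

(0.47298, 0.70300)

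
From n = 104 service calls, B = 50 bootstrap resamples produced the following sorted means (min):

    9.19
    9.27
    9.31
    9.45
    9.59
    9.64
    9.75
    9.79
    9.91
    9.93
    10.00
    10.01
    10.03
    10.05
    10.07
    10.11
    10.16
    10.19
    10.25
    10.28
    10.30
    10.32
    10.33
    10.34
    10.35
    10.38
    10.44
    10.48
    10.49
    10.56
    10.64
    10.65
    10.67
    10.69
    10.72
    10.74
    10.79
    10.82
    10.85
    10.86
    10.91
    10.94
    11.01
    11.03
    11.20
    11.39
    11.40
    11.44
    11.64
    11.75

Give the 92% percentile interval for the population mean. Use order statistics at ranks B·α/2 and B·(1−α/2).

α = 0.08; lower rank = 50 × 0.040 = 2; upper rank = 50 × 0.960 = 48.
The 2nd smallest replicate is 9.27; the 48th is 11.44.

(9.27, 11.44)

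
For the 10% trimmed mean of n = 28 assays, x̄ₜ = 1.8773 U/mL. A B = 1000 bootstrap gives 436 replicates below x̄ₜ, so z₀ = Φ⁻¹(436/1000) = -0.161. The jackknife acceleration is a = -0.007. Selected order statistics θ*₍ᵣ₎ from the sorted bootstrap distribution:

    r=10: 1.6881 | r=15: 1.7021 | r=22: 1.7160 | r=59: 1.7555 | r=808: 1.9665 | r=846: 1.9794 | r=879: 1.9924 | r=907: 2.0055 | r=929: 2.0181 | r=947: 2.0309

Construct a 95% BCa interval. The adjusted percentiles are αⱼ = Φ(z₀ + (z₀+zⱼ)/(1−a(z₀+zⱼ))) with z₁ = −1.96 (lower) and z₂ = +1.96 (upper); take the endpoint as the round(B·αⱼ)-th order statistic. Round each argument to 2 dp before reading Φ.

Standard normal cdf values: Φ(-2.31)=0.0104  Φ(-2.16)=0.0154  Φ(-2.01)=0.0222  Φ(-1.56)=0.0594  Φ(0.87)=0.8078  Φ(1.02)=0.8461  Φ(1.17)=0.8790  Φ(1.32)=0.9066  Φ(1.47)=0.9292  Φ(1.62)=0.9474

Lower: z₀ + z₁ = -0.161 + (-1.960) = -2.121; 1 − a(z₀+z₁) = 1 − (-0.007)(-2.121) = 0.9852; argument = -0.161 + (-2.121)/0.9852 = -2.3140 → -2.31.
α₁ = Φ(-2.31) = 0.0104; rank = round(1000 × 0.0104) = 10; θ*₍10₎ = 1.6881.
Upper: z₀ + z₂ = 1.799; 1 − a(z₀+z₂) = 1.0126; argument = 1.6156 → 1.62; α₂ = 0.9474; rank = 947; θ*₍947₎ = 2.0309.

(1.6881, 2.0309)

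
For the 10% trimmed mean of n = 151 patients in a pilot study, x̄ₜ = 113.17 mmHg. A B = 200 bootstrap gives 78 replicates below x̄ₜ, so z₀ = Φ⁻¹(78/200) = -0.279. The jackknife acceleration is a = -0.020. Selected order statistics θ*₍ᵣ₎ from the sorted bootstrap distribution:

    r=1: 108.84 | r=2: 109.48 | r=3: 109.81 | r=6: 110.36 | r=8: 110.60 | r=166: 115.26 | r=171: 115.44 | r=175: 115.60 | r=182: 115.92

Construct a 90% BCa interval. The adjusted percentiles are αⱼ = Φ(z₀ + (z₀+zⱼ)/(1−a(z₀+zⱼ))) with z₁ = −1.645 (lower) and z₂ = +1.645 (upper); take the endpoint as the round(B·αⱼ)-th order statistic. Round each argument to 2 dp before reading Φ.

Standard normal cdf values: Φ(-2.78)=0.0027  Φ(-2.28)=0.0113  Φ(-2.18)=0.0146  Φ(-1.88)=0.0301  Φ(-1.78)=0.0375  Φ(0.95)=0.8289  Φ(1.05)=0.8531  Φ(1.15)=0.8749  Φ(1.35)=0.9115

Lower: z₀ + z₁ = -0.279 + (-1.645) = -1.924; 1 − a(z₀+z₁) = 1 − (-0.020)(-1.924) = 0.9615; argument = -0.279 + (-1.924)/0.9615 = -2.2800 → -2.28.
α₁ = Φ(-2.28) = 0.0113; rank = round(200 × 0.0113) = 2; θ*₍2₎ = 109.48.
Upper: z₀ + z₂ = 1.366; 1 − a(z₀+z₂) = 1.0273; argument = 1.0507 → 1.05; α₂ = 0.8531; rank = 171; θ*₍171₎ = 115.44.

(109.48, 115.44)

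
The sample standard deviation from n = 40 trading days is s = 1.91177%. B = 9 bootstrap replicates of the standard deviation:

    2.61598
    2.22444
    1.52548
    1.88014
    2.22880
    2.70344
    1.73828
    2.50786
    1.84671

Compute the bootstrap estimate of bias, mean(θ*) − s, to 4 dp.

bias = +0.2295

mean(θ*) = (2.61598 + 2.22444 + 1.52548 + 1.88014 + 2.22880 + 2.70344 + 1.73828 + 2.50786 + 1.84671) / 9 = 2.14124
bias = 2.14124 − 1.91177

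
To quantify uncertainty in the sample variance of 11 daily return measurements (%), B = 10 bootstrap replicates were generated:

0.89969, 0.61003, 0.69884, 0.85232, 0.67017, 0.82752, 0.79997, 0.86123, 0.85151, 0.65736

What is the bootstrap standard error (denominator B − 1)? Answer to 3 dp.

Bootstrap SE is the standard deviation of the 10 replicate variances.
Mean of replicates: (0.89969 + 0.61003 + 0.69884 + 0.85232 + 0.67017 + 0.82752 + 0.79997 + 0.86123 + 0.85151 + 0.65736) / 10 = 7.728640 / 10 = 0.772864
Sum of squared deviations: (+0.126826)² + (−0.162834)² + (−0.074024)² + (+0.079456)² + (−0.102694)² + (+0.054656)² + (+0.027106)² + (+0.088366)² + (+0.078646)² + (−0.115504)² = 0.095996
Variance = 0.095996 / 9 = 0.010666
SE* = √0.010666

SE* = 0.103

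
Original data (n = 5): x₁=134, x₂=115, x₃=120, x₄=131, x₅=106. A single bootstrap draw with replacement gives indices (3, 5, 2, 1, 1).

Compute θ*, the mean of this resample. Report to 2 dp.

Resample values: 120, 106, 115, 134, 134.
Mean = (120 + 106 + 115 + 134 + 134) / 5 = 609.0 / 5 = 121.80

θ* = 121.80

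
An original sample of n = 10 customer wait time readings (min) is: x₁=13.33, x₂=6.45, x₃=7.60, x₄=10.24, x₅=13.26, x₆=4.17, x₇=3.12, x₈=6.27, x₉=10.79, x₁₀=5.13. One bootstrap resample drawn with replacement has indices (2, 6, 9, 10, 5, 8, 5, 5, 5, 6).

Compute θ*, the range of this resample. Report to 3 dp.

Resample values: 6.45, 4.17, 10.79, 5.13, 13.26, 6.27, 13.26, 13.26, 13.26, 4.17.
Range = 13.26 − 4.17 = 9.090

θ* = 9.090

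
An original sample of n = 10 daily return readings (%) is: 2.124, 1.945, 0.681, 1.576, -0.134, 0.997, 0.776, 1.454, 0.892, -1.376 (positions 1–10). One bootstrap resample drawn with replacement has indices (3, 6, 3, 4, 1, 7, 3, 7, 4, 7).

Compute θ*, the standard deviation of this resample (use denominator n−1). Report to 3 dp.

θ* = 0.510

Resample values: 0.681, 0.997, 0.681, 1.576, 2.124, 0.776, 0.681, 0.776, 1.576, 0.776.
Mean = 1.0644; sum of squared deviations = 2.3413
s² = 2.3413 / 9 = 0.2601
s = √0.2601 = 0.510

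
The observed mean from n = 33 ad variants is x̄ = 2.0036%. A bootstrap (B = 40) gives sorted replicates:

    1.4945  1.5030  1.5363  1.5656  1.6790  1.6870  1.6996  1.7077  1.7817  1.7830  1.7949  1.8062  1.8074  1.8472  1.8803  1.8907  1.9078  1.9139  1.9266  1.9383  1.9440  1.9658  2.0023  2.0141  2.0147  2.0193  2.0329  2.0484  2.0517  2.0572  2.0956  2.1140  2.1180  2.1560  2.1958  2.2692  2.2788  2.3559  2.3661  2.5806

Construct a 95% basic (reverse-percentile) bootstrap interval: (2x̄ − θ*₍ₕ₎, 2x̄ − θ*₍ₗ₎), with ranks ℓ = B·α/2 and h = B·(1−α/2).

Percentile endpoints at ranks 1 and 39: θ*₍1₎ = 1.4945, θ*₍39₎ = 2.3661.
Basic interval reflects these around x̄:
  lower = 2 × 2.0036 − 2.3661 = 1.6411
  upper = 2 × 2.0036 − 1.4945 = 2.5127

(1.6411, 2.5127)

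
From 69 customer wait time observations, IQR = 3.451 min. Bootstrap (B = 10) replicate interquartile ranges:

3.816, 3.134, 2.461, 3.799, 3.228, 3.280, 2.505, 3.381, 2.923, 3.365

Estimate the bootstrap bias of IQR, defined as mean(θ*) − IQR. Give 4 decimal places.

mean(θ*) = (3.816 + 3.134 + 2.461 + 3.799 + 3.228 + 3.280 + 2.505 + 3.381 + 2.923 + 3.365) / 10 = 3.18920
bias = 3.18920 − 3.451

bias = −0.2618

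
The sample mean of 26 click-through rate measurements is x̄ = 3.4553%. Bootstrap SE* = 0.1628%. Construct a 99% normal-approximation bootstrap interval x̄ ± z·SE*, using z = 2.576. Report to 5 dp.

(3.03593, 3.87467)

Margin = 2.576 × 0.1628 = 0.419373
Interval: 3.4553 ± 0.419373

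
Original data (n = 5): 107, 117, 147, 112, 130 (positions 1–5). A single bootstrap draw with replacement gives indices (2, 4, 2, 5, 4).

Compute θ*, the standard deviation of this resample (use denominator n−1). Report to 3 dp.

Resample values: 117, 112, 117, 130, 112.
Mean = 117.6000; sum of squared deviations = 217.2000
s² = 217.2000 / 4 = 54.3000
s = √54.3000 = 7.369

θ* = 7.369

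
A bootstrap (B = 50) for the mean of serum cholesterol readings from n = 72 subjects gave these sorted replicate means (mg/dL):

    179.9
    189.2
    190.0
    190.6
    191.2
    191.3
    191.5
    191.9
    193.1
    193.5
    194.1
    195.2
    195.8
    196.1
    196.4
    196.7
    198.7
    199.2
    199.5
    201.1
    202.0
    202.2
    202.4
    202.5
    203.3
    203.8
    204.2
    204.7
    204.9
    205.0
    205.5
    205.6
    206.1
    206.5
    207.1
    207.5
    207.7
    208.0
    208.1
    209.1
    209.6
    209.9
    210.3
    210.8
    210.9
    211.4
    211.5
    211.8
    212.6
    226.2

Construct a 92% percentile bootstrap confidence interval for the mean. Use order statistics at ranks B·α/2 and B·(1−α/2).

(189.2, 211.8)

α = 0.08; lower rank = 50 × 0.040 = 2; upper rank = 50 × 0.960 = 48.
The 2nd smallest replicate is 189.2; the 48th is 211.8.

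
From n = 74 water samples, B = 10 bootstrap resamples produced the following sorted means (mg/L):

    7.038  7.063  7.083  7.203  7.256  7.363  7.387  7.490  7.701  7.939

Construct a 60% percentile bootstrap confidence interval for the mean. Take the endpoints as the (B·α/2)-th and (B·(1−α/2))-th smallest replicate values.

(7.063, 7.490)

α = 0.40; lower rank = 10 × 0.200 = 2; upper rank = 10 × 0.800 = 8.
The 2nd smallest replicate is 7.063; the 8th is 7.490.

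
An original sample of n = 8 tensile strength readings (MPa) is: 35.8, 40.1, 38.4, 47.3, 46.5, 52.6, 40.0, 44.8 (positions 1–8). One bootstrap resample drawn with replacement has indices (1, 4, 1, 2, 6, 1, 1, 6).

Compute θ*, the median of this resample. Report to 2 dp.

Resample values: 35.8, 47.3, 35.8, 40.1, 52.6, 35.8, 35.8, 52.6.
Sorted: 35.8, 35.8, 35.8, 35.8, 40.1, 47.3, 52.6, 52.6
Median = average of the two middle values = 37.95

θ* = 37.95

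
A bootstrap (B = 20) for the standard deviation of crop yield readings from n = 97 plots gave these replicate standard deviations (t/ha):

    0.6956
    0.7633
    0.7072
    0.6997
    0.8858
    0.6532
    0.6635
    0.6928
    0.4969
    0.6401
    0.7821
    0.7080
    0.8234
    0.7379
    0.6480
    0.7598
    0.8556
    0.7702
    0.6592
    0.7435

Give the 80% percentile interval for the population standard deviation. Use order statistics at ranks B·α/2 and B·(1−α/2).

(0.6401, 0.8234)

Sorted replicates: 0.4969, 0.6401, 0.6480, 0.6532, 0.6592, 0.6635, 0.6928, 0.6956, 0.6997, 0.7072, 0.7080, 0.7379, 0.7435, 0.7598, 0.7633, 0.7702, 0.7821, 0.8234, 0.8556, 0.8858
α = 0.20; lower rank = 20 × 0.100 = 2; upper rank = 20 × 0.900 = 18.
The 2nd smallest replicate is 0.6401; the 18th is 0.8234.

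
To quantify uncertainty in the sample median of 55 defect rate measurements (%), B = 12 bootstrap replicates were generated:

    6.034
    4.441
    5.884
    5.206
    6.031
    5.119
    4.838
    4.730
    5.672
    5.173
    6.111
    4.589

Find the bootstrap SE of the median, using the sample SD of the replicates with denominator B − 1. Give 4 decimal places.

Bootstrap SE is the standard deviation of the 12 replicate medians.
Mean of replicates: (6.034 + 4.441 + 5.884 + 5.206 + 6.031 + 5.119 + 4.838 + 4.730 + 5.672 + 5.173 + 6.111 + 4.589) / 12 = 63.82800 / 12 = 5.31900
Sum of squared deviations: (+0.71500)² + (−0.87800)² + (+0.56500)² + (−0.11300)² + (+0.71200)² + (−0.20000)² + (−0.48100)² + (−0.58900)² + (+0.35300)² + (−0.14600)² + (+0.79200)² + (−0.73000)² = 4.04542
Variance = 4.04542 / 11 = 0.36777
SE* = √0.36777

SE* = 0.6064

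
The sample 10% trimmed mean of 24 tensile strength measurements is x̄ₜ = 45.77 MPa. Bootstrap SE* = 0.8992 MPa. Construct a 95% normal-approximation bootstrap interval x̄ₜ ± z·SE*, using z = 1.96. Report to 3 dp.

(44.008, 47.532)

Margin = 1.96 × 0.8992 = 1.7624
Interval: 45.77 ± 1.7624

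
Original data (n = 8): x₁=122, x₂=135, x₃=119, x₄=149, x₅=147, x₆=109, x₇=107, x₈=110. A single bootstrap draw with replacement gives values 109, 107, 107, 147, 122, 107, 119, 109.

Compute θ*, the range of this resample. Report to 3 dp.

Range = 147 − 107 = 40.000

θ* = 40.000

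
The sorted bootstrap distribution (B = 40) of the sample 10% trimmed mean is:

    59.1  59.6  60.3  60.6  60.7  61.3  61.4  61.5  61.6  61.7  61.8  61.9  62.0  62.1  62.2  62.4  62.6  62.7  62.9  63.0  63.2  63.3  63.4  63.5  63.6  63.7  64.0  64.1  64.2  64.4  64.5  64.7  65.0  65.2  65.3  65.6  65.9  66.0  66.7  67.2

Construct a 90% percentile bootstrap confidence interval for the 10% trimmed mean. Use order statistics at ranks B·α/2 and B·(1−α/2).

α = 0.10; lower rank = 40 × 0.050 = 2; upper rank = 40 × 0.950 = 38.
The 2nd smallest replicate is 59.6; the 38th is 66.0.

(59.6, 66.0)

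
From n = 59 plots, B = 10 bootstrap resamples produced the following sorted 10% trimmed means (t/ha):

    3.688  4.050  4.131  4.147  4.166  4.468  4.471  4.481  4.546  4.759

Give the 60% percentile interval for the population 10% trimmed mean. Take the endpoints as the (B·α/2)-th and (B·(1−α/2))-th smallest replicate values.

α = 0.40; lower rank = 10 × 0.200 = 2; upper rank = 10 × 0.800 = 8.
The 2nd smallest replicate is 4.050; the 8th is 4.481.

(4.050, 4.481)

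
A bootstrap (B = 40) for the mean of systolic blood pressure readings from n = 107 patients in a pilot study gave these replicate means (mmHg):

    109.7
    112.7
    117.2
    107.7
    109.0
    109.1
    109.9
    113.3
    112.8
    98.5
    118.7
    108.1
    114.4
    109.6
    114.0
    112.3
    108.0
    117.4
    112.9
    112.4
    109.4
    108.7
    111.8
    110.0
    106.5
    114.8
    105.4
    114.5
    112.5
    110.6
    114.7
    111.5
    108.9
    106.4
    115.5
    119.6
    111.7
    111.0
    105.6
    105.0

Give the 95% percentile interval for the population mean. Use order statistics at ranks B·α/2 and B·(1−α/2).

(98.5, 118.7)

Sorted replicates: 98.5, 105.0, 105.4, 105.6, 106.4, 106.5, 107.7, 108.0, 108.1, 108.7, 108.9, 109.0, 109.1, 109.4, 109.6, 109.7, 109.9, 110.0, 110.6, 111.0, 111.5, 111.7, 111.8, 112.3, 112.4, 112.5, 112.7, 112.8, 112.9, 113.3, 114.0, 114.4, 114.5, 114.7, 114.8, 115.5, 117.2, 117.4, 118.7, 119.6
α = 0.05; lower rank = 40 × 0.025 = 1; upper rank = 40 × 0.975 = 39.
The 1st smallest replicate is 98.5; the 39th is 118.7.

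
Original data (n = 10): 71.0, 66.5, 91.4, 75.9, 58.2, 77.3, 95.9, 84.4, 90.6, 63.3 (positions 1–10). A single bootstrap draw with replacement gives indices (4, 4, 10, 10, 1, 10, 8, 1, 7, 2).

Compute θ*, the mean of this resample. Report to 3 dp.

Resample values: 75.9, 75.9, 63.3, 63.3, 71.0, 63.3, 84.4, 71.0, 95.9, 66.5.
Mean = (75.9 + 75.9 + 63.3 + 63.3 + 71.0 + 63.3 + 84.4 + 71.0 + 95.9 + 66.5) / 10 = 730.50 / 10 = 73.050

θ* = 73.050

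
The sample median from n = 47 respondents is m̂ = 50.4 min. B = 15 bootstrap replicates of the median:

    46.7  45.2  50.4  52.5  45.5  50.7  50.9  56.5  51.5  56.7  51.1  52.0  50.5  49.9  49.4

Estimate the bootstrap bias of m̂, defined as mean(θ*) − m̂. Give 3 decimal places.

bias = +0.233

mean(θ*) = (46.7 + 45.2 + 50.4 + 52.5 + 45.5 + 50.7 + 50.9 + 56.5 + 51.5 + 56.7 + 51.1 + 52.0 + 50.5 + 49.9 + 49.4) / 15 = 50.6333
bias = 50.6333 − 50.4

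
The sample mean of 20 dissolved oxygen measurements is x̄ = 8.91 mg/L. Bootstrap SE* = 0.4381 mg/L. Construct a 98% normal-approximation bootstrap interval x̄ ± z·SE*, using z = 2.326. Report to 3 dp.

(7.891, 9.929)

Margin = 2.326 × 0.4381 = 1.0190
Interval: 8.91 ± 1.0190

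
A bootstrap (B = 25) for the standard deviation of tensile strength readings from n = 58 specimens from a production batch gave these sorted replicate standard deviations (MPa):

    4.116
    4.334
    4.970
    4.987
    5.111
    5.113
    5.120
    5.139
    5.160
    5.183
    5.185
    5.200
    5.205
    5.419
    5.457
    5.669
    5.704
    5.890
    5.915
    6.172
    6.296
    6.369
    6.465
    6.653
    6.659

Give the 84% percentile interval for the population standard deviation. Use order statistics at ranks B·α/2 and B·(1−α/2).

α = 0.16; lower rank = 25 × 0.080 = 2; upper rank = 25 × 0.920 = 23.
The 2nd smallest replicate is 4.334; the 23rd is 6.465.

(4.334, 6.465)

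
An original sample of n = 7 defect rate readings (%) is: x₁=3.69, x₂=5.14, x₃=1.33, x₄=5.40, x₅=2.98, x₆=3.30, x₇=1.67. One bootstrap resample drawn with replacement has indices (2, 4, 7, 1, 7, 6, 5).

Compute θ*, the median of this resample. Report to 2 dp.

θ* = 3.30

Resample values: 5.14, 5.40, 1.67, 3.69, 1.67, 3.30, 2.98.
Sorted: 1.67, 1.67, 2.98, 3.30, 3.69, 5.14, 5.40
Median = middle value = 3.30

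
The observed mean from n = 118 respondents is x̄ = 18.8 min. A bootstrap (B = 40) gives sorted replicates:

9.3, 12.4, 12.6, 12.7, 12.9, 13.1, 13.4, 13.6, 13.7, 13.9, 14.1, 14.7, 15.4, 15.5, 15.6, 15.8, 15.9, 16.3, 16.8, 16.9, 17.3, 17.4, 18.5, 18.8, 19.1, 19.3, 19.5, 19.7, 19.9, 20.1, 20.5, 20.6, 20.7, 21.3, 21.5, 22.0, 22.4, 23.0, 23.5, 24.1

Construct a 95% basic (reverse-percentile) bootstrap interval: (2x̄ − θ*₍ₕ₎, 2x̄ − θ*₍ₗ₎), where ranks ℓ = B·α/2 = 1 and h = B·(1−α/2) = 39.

Percentile endpoints at ranks 1 and 39: θ*₍1₎ = 9.3, θ*₍39₎ = 23.5.
Basic interval reflects these around x̄:
  lower = 2 × 18.8 − 23.5 = 14.1
  upper = 2 × 18.8 − 9.3 = 28.3

(14.1, 28.3)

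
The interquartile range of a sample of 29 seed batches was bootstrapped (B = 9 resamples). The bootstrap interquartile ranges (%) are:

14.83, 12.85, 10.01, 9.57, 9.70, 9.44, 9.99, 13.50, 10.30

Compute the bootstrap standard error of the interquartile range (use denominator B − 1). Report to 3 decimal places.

Bootstrap SE is the standard deviation of the 9 replicate interquartile ranges.
Mean of replicates: (14.83 + 12.85 + 10.01 + 9.57 + 9.70 + 9.44 + 9.99 + 13.50 + 10.30) / 9 = 100.1900 / 9 = 11.1322
Sum of squared deviations: (+3.6978)² + (+1.7178)² + (−1.1222)² + (−1.5622)² + (−1.4322)² + (−1.6922)² + (−1.1422)² + (+2.3678)² + (−0.8322)² = 32.8428
Variance = 32.8428 / 8 = 4.1053
SE* = √4.1053

SE* = 2.026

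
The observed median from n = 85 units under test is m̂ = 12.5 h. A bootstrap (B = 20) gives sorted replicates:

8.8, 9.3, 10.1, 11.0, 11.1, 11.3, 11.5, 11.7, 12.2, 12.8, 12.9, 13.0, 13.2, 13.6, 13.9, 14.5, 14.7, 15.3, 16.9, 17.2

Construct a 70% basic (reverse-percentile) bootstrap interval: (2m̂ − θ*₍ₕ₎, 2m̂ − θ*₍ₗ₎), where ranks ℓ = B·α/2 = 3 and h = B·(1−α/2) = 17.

Percentile endpoints at ranks 3 and 17: θ*₍3₎ = 10.1, θ*₍17₎ = 14.7.
Basic interval reflects these around m̂:
  lower = 2 × 12.5 − 14.7 = 10.3
  upper = 2 × 12.5 − 10.1 = 14.9

(10.3, 14.9)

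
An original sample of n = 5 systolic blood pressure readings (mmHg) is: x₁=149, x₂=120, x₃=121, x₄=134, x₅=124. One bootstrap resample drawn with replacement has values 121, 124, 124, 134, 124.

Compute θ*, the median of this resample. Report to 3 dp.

Sorted: 121, 124, 124, 124, 134
Median = middle value = 124.000

θ* = 124.000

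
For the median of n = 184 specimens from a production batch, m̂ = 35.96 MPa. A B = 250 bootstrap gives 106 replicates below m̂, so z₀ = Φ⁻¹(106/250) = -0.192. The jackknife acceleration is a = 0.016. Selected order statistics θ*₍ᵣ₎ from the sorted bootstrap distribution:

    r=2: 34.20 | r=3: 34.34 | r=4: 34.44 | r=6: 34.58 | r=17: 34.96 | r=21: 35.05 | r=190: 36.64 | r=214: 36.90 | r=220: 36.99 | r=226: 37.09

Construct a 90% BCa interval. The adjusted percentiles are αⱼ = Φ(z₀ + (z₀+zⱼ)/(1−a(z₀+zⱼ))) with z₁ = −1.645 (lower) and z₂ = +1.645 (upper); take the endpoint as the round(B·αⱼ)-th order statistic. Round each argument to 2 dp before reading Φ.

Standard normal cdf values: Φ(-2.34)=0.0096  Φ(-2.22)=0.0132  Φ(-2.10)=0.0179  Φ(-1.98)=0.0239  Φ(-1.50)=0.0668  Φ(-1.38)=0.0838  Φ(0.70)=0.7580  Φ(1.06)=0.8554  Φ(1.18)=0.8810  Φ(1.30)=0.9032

Lower: z₀ + z₁ = -0.192 + (-1.645) = -1.837; 1 − a(z₀+z₁) = 1 − (0.016)(-1.837) = 1.0294; argument = -0.192 + (-1.837)/1.0294 = -1.9765 → -1.98.
α₁ = Φ(-1.98) = 0.0239; rank = round(250 × 0.0239) = 6; θ*₍6₎ = 34.58.
Upper: z₀ + z₂ = 1.453; 1 − a(z₀+z₂) = 0.9768; argument = 1.2956 → 1.30; α₂ = 0.9032; rank = 226; θ*₍226₎ = 37.09.

(34.58, 37.09)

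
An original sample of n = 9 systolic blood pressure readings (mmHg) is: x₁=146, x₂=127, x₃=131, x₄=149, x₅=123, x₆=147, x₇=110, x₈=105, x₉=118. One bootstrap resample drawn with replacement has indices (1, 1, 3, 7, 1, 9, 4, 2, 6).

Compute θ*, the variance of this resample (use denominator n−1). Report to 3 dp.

Resample values: 146, 146, 131, 110, 146, 118, 149, 127, 147.
Mean = 135.5556; sum of squared deviations = 1694.2222
s² = 1694.2222 / 8 = 211.7778

θ* = 211.778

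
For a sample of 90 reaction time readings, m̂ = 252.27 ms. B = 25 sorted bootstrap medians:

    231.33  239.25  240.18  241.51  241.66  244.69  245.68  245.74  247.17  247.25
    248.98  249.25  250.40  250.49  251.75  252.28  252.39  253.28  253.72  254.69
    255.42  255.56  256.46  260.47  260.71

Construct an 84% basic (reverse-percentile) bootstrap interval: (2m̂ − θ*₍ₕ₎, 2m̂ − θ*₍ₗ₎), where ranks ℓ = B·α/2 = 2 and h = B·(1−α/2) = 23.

(248.08, 265.29)

Percentile endpoints at ranks 2 and 23: θ*₍2₎ = 239.25, θ*₍23₎ = 256.46.
Basic interval reflects these around m̂:
  lower = 2 × 252.27 − 256.46 = 248.08
  upper = 2 × 252.27 − 239.25 = 265.29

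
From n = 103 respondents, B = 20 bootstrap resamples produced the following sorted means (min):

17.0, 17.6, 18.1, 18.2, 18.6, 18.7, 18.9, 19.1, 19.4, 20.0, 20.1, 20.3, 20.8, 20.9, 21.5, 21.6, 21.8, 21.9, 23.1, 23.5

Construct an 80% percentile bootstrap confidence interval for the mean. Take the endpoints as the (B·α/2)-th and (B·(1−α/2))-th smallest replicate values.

(17.6, 21.9)

α = 0.20; lower rank = 20 × 0.100 = 2; upper rank = 20 × 0.900 = 18.
The 2nd smallest replicate is 17.6; the 18th is 21.9.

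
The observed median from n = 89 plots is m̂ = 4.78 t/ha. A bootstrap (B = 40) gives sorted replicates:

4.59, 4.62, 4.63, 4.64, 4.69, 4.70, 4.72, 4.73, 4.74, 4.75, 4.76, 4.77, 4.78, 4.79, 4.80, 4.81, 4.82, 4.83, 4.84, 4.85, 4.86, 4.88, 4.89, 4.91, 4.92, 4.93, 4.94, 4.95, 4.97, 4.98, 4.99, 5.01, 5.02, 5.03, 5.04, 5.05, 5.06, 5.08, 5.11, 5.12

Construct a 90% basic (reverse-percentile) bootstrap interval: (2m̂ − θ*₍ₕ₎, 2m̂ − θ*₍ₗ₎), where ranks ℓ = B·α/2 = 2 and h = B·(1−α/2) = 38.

(4.48, 4.94)

Percentile endpoints at ranks 2 and 38: θ*₍2₎ = 4.62, θ*₍38₎ = 5.08.
Basic interval reflects these around m̂:
  lower = 2 × 4.78 − 5.08 = 4.48
  upper = 2 × 4.78 − 4.62 = 4.94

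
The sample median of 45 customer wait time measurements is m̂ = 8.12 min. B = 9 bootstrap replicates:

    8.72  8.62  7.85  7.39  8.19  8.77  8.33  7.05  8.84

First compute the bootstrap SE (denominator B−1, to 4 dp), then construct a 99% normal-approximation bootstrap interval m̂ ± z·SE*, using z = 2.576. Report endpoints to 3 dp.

(6.466, 9.774)

Mean of replicates = 8.1956; sum of squared deviations = 3.2992; SE* = √(3.2992/8) = 0.6422
Margin = 2.576 × 0.6422 = 1.6543
Interval: 8.12 ± 1.6543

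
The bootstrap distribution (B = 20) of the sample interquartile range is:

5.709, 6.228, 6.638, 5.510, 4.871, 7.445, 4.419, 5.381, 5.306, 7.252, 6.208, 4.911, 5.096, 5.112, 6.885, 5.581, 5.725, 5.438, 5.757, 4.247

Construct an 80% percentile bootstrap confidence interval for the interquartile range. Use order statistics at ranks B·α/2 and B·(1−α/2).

(4.419, 6.885)

Sorted replicates: 4.247, 4.419, 4.871, 4.911, 5.096, 5.112, 5.306, 5.381, 5.438, 5.510, 5.581, 5.709, 5.725, 5.757, 6.208, 6.228, 6.638, 6.885, 7.252, 7.445
α = 0.20; lower rank = 20 × 0.100 = 2; upper rank = 20 × 0.900 = 18.
The 2nd smallest replicate is 4.419; the 18th is 6.885.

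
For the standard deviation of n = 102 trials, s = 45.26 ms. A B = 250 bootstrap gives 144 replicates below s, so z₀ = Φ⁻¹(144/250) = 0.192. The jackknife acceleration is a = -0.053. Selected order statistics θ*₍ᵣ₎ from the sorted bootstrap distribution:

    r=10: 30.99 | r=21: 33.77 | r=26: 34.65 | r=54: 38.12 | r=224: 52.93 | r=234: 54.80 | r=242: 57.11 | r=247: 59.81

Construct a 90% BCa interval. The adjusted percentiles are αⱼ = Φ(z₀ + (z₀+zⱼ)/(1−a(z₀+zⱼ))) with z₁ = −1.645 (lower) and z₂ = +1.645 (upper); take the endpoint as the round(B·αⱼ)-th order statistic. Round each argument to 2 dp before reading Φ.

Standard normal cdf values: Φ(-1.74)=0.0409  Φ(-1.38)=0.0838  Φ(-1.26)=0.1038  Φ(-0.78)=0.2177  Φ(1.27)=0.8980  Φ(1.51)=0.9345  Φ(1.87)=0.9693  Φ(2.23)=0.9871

Lower: z₀ + z₁ = 0.192 + (-1.645) = -1.453; 1 − a(z₀+z₁) = 1 − (-0.053)(-1.453) = 0.9230; argument = 0.192 + (-1.453)/0.9230 = -1.3822 → -1.38.
α₁ = Φ(-1.38) = 0.0838; rank = round(250 × 0.0838) = 21; θ*₍21₎ = 33.77.
Upper: z₀ + z₂ = 1.837; 1 − a(z₀+z₂) = 1.0974; argument = 1.8660 → 1.87; α₂ = 0.9693; rank = 242; θ*₍242₎ = 57.11.

(33.77, 57.11)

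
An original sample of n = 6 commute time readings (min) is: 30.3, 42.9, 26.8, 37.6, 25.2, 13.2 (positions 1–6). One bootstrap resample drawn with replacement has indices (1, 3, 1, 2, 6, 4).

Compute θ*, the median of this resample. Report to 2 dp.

θ* = 30.30

Resample values: 30.3, 26.8, 30.3, 42.9, 13.2, 37.6.
Sorted: 13.2, 26.8, 30.3, 30.3, 37.6, 42.9
Median = average of the two middle values = 30.30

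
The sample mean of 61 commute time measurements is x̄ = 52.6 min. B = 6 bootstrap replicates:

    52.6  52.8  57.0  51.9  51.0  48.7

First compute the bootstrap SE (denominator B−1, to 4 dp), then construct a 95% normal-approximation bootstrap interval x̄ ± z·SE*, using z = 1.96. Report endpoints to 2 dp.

(47.25, 57.95)

Mean of replicates = 52.3333; sum of squared deviations = 37.2333; SE* = √(37.2333/5) = 2.7289
Margin = 1.96 × 2.7289 = 5.349
Interval: 52.6 ± 5.349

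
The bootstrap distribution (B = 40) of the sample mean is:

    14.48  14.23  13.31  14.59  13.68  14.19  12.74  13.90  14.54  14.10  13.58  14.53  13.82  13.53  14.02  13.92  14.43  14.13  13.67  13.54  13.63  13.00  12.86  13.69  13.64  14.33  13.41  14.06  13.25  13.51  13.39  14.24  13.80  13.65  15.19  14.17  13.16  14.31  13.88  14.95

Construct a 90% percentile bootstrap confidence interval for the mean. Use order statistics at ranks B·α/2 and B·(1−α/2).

Sorted replicates: 12.74, 12.86, 13.00, 13.16, 13.25, 13.31, 13.39, 13.41, 13.51, 13.53, 13.54, 13.58, 13.63, 13.64, 13.65, 13.67, 13.68, 13.69, 13.80, 13.82, 13.88, 13.90, 13.92, 14.02, 14.06, 14.10, 14.13, 14.17, 14.19, 14.23, 14.24, 14.31, 14.33, 14.43, 14.48, 14.53, 14.54, 14.59, 14.95, 15.19
α = 0.10; lower rank = 40 × 0.050 = 2; upper rank = 40 × 0.950 = 38.
The 2nd smallest replicate is 12.86; the 38th is 14.59.

(12.86, 14.59)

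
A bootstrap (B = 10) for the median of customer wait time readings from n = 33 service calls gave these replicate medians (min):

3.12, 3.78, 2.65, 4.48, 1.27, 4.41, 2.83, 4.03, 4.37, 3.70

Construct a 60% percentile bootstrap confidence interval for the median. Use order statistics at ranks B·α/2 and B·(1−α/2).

Sorted replicates: 1.27, 2.65, 2.83, 3.12, 3.70, 3.78, 4.03, 4.37, 4.41, 4.48
α = 0.40; lower rank = 10 × 0.200 = 2; upper rank = 10 × 0.800 = 8.
The 2nd smallest replicate is 2.65; the 8th is 4.37.

(2.65, 4.37)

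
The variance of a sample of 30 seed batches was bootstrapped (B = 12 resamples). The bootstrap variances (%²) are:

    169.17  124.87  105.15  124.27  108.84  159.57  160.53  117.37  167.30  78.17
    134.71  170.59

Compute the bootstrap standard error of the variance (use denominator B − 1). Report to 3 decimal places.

SE* = 30.251

Bootstrap SE is the standard deviation of the 12 replicate variances.
Mean of replicates: (169.17 + 124.87 + 105.15 + 124.27 + 108.84 + 159.57 + 160.53 + 117.37 + 167.30 + 78.17 + 134.71 + 170.59) / 12 = 1620.5400 / 12 = 135.0450
Sum of squared deviations: (+34.1250)² + (−10.1750)² + (−29.8950)² + (−10.7750)² + (−26.2050)² + (+24.5250)² + (+25.4850)² + (−17.6750)² + (+32.2550)² + (−56.8750)² + (−0.3350)² + (+35.5450)² = 10066.6363
Variance = 10066.6363 / 11 = 915.1488
SE* = √915.1488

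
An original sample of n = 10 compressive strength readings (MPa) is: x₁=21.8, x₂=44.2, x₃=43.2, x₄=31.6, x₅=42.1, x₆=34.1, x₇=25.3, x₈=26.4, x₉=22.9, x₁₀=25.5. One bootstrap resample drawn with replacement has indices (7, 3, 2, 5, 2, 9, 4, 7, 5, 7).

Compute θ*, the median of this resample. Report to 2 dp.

Resample values: 25.3, 43.2, 44.2, 42.1, 44.2, 22.9, 31.6, 25.3, 42.1, 25.3.
Sorted: 22.9, 25.3, 25.3, 25.3, 31.6, 42.1, 42.1, 43.2, 44.2, 44.2
Median = average of the two middle values = 36.85

θ* = 36.85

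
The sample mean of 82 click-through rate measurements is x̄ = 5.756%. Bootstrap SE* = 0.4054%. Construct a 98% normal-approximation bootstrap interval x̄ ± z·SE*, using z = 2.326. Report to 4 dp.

(4.8130, 6.6990)

Margin = 2.326 × 0.4054 = 0.94296
Interval: 5.756 ± 0.94296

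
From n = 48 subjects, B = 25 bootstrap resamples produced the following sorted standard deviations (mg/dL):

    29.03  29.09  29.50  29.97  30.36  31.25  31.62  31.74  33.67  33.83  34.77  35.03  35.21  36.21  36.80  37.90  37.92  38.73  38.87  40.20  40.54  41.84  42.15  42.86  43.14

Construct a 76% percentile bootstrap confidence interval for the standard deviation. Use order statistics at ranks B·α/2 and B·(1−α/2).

(29.50, 41.84)

α = 0.24; lower rank = 25 × 0.120 = 3; upper rank = 25 × 0.880 = 22.
The 3rd smallest replicate is 29.50; the 22nd is 41.84.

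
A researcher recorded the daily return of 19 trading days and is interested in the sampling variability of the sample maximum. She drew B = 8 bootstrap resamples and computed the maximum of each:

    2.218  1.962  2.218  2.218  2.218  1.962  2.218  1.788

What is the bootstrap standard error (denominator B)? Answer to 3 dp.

Bootstrap SE is the standard deviation of the 8 replicate maximums.
Mean of replicates: (2.218 + 1.962 + 2.218 + 2.218 + 2.218 + 1.962 + 2.218 + 1.788) / 8 = 16.8020 / 8 = 2.1002
Sum of squared deviations: (+0.1178)² + (−0.1382)² + (+0.1178)² + (+0.1178)² + (+0.1178)² + (−0.1382)² + (+0.1178)² + (−0.3122)² = 0.2051
Variance = 0.2051 / 8 = 0.0256
SE* = √0.0256

SE* = 0.160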